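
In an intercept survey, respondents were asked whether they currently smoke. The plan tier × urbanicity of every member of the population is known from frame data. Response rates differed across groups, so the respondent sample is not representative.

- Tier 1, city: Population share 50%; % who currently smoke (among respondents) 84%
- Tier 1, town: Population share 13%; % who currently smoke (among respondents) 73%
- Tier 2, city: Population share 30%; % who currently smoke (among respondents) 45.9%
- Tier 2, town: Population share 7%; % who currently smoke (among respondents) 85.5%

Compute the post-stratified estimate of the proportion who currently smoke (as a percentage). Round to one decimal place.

71.2%

Reweight to the known plan tier × urbanicity distribution:
  Tier 1, city: 0.5 × 84 = 42
  Tier 1, town: 0.13 × 73 = 9.49
  Tier 2, city: 0.3 × 45.9 = 13.77
  Tier 2, town: 0.07 × 85.5 = 5.985
Post-stratified estimate = 71.245 → 71.2%.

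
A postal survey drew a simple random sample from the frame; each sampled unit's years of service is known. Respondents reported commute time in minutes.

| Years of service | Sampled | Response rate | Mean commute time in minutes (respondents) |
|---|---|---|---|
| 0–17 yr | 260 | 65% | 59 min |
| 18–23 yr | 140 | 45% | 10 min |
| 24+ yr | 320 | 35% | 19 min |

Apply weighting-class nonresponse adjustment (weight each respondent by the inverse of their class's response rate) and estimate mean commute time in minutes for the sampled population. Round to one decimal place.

Inverse-response-rate weighting restores each class to its sampled count, so class totals weight by n_sampled:
  0–17 yr: 260 × 59 = 15,340
  18–23 yr: 140 × 10 = 1400
  24+ yr: 320 × 19 = 6080
Adjusted estimate = 22,820 / 720 = 31.6944 → 31.7.

31.7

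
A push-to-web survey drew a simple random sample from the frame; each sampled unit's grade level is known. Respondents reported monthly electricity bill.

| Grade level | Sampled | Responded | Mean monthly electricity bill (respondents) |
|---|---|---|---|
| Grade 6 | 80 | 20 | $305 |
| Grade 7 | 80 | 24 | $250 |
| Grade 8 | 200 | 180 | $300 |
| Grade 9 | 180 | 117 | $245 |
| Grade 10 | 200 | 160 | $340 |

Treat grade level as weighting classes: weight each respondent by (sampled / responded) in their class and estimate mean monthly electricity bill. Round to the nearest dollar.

$293

Response rates by class: Grade 6 20/80 = 25%, Grade 7 24/80 = 30%, Grade 8 180/200 = 90%, Grade 9 117/180 = 65%, Grade 10 160/200 = 80%.
Weighting each respondent by the inverse class response rate inflates each class back to its sampled size, so the class weight is n_sampled:
  Grade 6: 80 × 305 = 24,400
  Grade 7: 80 × 250 = 20,000
  Grade 8: 200 × 300 = 60,000
  Grade 9: 180 × 245 = 44,100
  Grade 10: 200 × 340 = 68,000
Adjusted estimate = 216,500 / 740 = 292.568 → $293.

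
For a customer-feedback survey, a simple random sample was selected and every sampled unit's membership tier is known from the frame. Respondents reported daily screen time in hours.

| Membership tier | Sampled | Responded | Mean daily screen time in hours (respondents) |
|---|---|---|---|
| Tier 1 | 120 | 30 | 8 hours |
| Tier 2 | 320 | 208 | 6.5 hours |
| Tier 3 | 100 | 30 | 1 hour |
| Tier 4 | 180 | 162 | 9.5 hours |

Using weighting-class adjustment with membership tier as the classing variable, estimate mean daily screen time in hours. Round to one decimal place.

Response rates by class: Tier 1 30/120 = 25%, Tier 2 208/320 = 65%, Tier 3 30/100 = 30%, Tier 4 162/180 = 90%.
Weighting each respondent by the inverse class response rate inflates each class back to its sampled size, so the class weight is n_sampled:
  Tier 1: 120 × 8 = 960
  Tier 2: 320 × 6.5 = 2080
  Tier 3: 100 × 1 = 100
  Tier 4: 180 × 9.5 = 1710
Adjusted estimate = 4850 / 720 = 6.73611 → 6.7.

6.7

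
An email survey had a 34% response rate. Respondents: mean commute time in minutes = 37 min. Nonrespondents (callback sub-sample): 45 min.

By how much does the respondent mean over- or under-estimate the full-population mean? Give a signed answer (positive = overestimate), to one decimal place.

Nonresponse fraction = 1 − 0.34 = 0.66.
Bias = (nonresponse fraction) × (respondent mean − nonrespondent mean)
     = 0.66 × (37 − 45) = 0.66 × -8 = -5.28.

-5.3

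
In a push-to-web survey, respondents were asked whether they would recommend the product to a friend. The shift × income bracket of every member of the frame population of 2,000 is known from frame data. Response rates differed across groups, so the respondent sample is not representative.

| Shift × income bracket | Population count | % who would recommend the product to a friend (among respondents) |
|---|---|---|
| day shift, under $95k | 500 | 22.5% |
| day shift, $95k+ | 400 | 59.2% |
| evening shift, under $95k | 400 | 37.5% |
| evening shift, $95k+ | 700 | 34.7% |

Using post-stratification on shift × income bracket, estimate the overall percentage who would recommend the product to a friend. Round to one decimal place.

Post-stratification weights by population share, not respondent share:
  day shift, under $95k: (500/2,000) × 22.5 = 5.625
  day shift, $95k+: (400/2,000) × 59.2 = 11.84
  evening shift, under $95k: (400/2,000) × 37.5 = 7.5
  evening shift, $95k+: (700/2,000) × 34.7 = 12.145
Post-stratified estimate = 37.11 → 37.1%.

37.1%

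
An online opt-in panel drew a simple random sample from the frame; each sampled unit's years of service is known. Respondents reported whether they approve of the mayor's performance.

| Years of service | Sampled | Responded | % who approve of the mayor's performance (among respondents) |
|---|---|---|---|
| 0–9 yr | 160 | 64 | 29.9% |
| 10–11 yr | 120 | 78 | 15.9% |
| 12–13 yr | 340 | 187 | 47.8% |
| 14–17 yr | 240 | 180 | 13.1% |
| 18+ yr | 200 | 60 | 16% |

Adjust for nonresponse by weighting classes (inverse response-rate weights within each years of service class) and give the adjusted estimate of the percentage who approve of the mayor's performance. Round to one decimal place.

Response rates by class: 0–9 yr 64/160 = 40%, 10–11 yr 78/120 = 65%, 12–13 yr 187/340 = 55%, 14–17 yr 180/240 = 75%, 18+ yr 60/200 = 30%.
Inverse-response-rate weighting restores each class to its sampled count, so class totals weight by n_sampled:
  0–9 yr: 160 × 29.9 = 4784
  10–11 yr: 120 × 15.9 = 1908
  12–13 yr: 340 × 47.8 = 16252
  14–17 yr: 240 × 13.1 = 3144
  18+ yr: 200 × 16 = 3200
Adjusted estimate = 29,288 / 1,060 = 27.6302 → 27.6%.

27.6%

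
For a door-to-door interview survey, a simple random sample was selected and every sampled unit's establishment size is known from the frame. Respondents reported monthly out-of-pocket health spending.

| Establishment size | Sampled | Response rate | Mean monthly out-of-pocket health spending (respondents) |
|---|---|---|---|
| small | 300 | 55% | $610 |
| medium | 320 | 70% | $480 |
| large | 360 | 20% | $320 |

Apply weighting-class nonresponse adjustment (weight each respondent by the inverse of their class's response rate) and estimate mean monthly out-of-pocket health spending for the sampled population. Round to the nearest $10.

$460

Each respondent's weight = sampled/responded in their class; summing within a class gives n_sampled, so:
  small: 300 × 610 = 183,000
  medium: 320 × 480 = 153,600
  large: 360 × 320 = 115,200
Adjusted estimate = 451,800 / 980 = 461.02 → $460.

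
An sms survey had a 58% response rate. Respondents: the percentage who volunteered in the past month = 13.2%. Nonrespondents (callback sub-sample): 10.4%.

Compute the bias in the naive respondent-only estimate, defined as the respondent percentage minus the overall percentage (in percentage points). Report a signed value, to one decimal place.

Nonresponse fraction = 1 − 0.58 = 0.42.
Bias = (nonresponse fraction) × (respondent percentage − nonrespondent percentage)
     = 0.42 × (13.2 − 10.4) = 0.42 × 2.8 = 1.176.

+1.2 percentage points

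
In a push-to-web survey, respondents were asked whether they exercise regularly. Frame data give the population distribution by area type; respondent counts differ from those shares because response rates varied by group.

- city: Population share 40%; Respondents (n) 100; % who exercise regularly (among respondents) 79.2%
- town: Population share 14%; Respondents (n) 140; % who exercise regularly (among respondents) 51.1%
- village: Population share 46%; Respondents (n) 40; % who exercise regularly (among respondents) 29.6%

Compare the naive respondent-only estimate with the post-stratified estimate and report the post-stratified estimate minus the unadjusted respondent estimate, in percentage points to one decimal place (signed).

Unadjusted (pooled respondent) estimate weights by respondent counts:
  (100/280)×79.2 + (140/280)×51.1 + (40/280)×29.6 = 58.0643%
Reweighting by population area type shares:
  0.4×79.2 + 0.14×51.1 + 0.46×29.6 = 52.45%
Difference = 52.45 − 58.0643 = -5.6143 pp.

-5.6 percentage points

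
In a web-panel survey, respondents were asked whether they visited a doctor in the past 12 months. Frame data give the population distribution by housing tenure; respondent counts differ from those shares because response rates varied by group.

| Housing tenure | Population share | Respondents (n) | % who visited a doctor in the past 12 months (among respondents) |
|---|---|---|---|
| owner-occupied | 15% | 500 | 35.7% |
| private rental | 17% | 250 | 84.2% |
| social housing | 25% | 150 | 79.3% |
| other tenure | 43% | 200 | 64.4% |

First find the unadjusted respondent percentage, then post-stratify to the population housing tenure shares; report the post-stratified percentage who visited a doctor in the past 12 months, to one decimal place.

Without adjustment, the pooled respondent share is:
  (500/1100)×35.7 + (250/1100)×84.2 + (150/1100)×79.3 + (200/1100)×64.4 = 57.8864%
Post-stratifying to population shares instead:
  0.15×35.7 + 0.17×84.2 + 0.25×79.3 + 0.43×64.4 = 67.186%

67.2%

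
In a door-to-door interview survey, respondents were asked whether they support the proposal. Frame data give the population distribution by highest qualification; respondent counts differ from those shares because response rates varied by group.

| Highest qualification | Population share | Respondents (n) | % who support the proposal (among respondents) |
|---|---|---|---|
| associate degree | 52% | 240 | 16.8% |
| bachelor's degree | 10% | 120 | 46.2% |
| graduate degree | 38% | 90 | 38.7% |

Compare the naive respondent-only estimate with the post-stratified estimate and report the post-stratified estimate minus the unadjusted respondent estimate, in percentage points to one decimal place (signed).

Naive respondent-only estimate (weights = respondent counts):
  (240/450)×16.8 + (120/450)×46.2 + (90/450)×38.7 = 29.02%
Reweighting by population highest qualification shares:
  0.52×16.8 + 0.1×46.2 + 0.38×38.7 = 28.062%
Difference = 28.062 − 29.02 = -0.958 pp.

-1.0 percentage points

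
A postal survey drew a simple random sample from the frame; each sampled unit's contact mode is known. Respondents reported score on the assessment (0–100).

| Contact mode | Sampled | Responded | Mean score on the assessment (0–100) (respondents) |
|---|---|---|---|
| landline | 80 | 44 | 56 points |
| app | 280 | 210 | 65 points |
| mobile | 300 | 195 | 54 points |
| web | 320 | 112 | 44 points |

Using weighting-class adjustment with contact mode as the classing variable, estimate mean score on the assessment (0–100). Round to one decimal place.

54.0

Response rates by class: landline 44/80 = 55%, app 210/280 = 75%, mobile 195/300 = 65%, web 112/320 = 35%.
Weighting each respondent by the inverse class response rate inflates each class back to its sampled size, so the class weight is n_sampled:
  landline: 80 × 56 = 4480
  app: 280 × 65 = 18,200
  mobile: 300 × 54 = 16,200
  web: 320 × 44 = 14,080
Adjusted estimate = 52,960 / 980 = 54.0408 → 54.0.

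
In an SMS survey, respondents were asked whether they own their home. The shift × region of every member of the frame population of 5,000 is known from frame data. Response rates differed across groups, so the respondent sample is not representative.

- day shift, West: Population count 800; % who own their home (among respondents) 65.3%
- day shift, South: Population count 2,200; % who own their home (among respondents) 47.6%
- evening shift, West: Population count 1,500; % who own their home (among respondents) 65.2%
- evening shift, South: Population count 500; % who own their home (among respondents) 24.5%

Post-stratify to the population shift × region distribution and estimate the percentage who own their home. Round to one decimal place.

53.4%

Reweight to the known shift × region distribution:
  day shift, West: (800/5,000) × 65.3 = 10.448
  day shift, South: (2,200/5,000) × 47.6 = 20.944
  evening shift, West: (1,500/5,000) × 65.2 = 19.56
  evening shift, South: (500/5,000) × 24.5 = 2.45
Post-stratified estimate = 53.402 → 53.4%.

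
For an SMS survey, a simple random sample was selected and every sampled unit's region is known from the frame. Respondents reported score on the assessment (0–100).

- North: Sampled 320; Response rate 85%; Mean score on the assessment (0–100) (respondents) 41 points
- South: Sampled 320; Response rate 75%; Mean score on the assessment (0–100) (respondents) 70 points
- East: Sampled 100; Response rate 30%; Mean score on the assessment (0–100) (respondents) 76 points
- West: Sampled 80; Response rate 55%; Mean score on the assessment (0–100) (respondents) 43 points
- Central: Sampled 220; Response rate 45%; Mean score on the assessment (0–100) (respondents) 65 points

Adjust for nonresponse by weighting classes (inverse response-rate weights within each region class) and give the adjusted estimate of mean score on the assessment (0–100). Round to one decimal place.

58.5

With weight = n_sampled/n_responded per class, the weighted class total is n_sampled:
  North: 320 × 41 = 13,120
  South: 320 × 70 = 22,400
  East: 100 × 76 = 7600
  West: 80 × 43 = 3440
  Central: 220 × 65 = 14,300
Adjusted estimate = 60,860 / 1,040 = 58.5192 → 58.5.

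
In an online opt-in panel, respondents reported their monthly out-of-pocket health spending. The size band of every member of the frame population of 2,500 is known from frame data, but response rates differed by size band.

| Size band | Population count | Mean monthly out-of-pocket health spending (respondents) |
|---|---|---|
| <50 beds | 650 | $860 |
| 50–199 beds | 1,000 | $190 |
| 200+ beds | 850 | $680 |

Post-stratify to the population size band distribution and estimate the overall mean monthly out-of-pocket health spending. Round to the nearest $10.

$530

Post-stratification weights by population share, not respondent share:
  <50 beds: (650/2,500) × 860 = 223.6
  50–199 beds: (1,000/2,500) × 190 = 76
  200+ beds: (850/2,500) × 680 = 231.2
Post-stratified estimate = 530.8 → $530.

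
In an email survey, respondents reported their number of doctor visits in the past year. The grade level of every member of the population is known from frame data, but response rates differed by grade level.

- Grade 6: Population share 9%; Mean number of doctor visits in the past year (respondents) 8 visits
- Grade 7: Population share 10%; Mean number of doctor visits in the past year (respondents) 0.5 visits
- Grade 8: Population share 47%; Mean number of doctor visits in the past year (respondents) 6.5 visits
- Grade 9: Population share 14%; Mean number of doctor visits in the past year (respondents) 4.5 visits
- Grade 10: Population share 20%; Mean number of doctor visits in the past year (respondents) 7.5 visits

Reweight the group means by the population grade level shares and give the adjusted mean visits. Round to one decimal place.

Post-stratification weights by population share, not respondent share:
  Grade 6: 0.09 × 8 = 0.72
  Grade 7: 0.1 × 0.5 = 0.05
  Grade 8: 0.47 × 6.5 = 3.055
  Grade 9: 0.14 × 4.5 = 0.63
  Grade 10: 0.2 × 7.5 = 1.5
Post-stratified estimate = 5.955 → 6.0.

6.0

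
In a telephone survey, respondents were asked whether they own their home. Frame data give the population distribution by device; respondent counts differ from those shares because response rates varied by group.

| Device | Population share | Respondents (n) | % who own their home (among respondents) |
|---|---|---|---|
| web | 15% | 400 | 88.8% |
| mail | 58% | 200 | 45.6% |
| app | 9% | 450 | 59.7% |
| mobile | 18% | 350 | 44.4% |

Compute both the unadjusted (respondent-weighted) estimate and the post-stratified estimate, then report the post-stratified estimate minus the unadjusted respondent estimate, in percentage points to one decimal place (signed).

-9.0 percentage points

Naive respondent-only estimate (weights = respondent counts):
  (400/1400)×88.8 + (200/1400)×45.6 + (450/1400)×59.7 + (350/1400)×44.4 = 62.175%
Post-stratifying to population shares instead:
  0.15×88.8 + 0.58×45.6 + 0.09×59.7 + 0.18×44.4 = 53.133%
Difference = 53.133 − 62.175 = -9.042 pp.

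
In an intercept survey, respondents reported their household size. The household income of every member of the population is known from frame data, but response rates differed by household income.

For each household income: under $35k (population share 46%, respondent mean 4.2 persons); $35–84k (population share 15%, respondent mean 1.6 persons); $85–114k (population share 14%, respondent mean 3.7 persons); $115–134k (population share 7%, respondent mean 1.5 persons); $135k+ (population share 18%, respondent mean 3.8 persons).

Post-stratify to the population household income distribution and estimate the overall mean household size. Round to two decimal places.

3.48

Post-stratification weights by population share, not respondent share:
  under $35k: 0.46 × 4.2 = 1.932
  $35–84k: 0.15 × 1.6 = 0.24
  $85–114k: 0.14 × 3.7 = 0.518
  $115–134k: 0.07 × 1.5 = 0.105
  $135k+: 0.18 × 3.8 = 0.684
Post-stratified estimate = 3.479 → 3.48.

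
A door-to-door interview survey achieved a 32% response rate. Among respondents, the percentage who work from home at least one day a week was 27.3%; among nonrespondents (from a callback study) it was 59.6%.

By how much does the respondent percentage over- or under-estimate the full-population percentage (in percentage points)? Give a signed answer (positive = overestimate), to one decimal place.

-22.0 percentage points

Nonresponse fraction = 1 − 0.32 = 0.68.
Bias = (nonresponse fraction) × (respondent percentage − nonrespondent percentage)
     = 0.68 × (27.3 − 59.6) = 0.68 × -32.3 = -21.964.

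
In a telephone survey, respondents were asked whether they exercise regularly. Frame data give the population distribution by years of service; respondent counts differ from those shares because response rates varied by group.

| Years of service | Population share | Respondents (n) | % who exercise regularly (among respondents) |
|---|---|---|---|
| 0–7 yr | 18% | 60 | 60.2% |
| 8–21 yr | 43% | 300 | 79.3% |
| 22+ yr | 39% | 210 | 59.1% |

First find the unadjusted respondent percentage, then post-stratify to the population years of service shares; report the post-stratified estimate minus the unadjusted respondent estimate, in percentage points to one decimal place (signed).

Naive respondent-only estimate (weights = respondent counts):
  (60/570)×60.2 + (300/570)×79.3 + (210/570)×59.1 = 69.8474%
Post-stratifying to population shares instead:
  0.18×60.2 + 0.43×79.3 + 0.39×59.1 = 67.984%
Difference = 67.984 − 69.8474 = -1.8634 pp.

-1.9 percentage points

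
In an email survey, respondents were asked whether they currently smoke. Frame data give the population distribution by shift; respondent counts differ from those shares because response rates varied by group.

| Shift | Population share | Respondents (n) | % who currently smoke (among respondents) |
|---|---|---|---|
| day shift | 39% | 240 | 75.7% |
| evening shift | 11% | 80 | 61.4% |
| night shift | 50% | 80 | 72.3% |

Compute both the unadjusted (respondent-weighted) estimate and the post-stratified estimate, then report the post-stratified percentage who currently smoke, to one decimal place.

72.4%

Unadjusted (pooled respondent) estimate weights by respondent counts:
  (240/400)×75.7 + (80/400)×61.4 + (80/400)×72.3 = 72.16%
Reweighting by population shift shares:
  0.39×75.7 + 0.11×61.4 + 0.5×72.3 = 72.427%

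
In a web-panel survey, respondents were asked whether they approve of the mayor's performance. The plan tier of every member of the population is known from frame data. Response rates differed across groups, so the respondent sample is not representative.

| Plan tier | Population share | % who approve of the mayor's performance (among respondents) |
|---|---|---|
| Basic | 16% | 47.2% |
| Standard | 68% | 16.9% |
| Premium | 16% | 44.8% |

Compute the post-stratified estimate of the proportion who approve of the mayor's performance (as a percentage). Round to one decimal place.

26.2%

Each cell contributes population-share × respondent value:
  Basic: 0.16 × 47.2 = 7.552
  Standard: 0.68 × 16.9 = 11.492
  Premium: 0.16 × 44.8 = 7.168
Post-stratified estimate = 26.212 → 26.2%.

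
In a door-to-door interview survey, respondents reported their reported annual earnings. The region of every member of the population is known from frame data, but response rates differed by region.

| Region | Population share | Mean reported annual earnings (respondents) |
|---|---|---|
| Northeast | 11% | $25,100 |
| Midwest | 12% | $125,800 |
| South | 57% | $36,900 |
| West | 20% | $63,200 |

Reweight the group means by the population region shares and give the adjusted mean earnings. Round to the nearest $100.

Weight each group's respondent value by its population share:
  Northeast: 0.11 × 25,100 = 2761
  Midwest: 0.12 × 125,800 = 15,096
  South: 0.57 × 36,900 = 21,033
  West: 0.2 × 63,200 = 12,640
Post-stratified estimate = 51,530 → $51,500.

$51,500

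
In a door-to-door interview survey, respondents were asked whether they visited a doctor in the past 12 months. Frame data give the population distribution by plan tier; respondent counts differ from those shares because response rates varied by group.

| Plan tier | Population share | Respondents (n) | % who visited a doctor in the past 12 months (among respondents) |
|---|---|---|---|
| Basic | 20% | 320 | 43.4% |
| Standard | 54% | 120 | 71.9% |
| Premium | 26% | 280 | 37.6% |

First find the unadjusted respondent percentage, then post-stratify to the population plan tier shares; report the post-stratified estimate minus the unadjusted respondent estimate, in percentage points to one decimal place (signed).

Unadjusted (pooled respondent) estimate weights by respondent counts:
  (320/720)×43.4 + (120/720)×71.9 + (280/720)×37.6 = 45.8944%
Post-stratified estimate weights by population shares:
  0.2×43.4 + 0.54×71.9 + 0.26×37.6 = 57.282%
Difference = 57.282 − 45.8944 = 11.3876 pp.

+11.4 percentage points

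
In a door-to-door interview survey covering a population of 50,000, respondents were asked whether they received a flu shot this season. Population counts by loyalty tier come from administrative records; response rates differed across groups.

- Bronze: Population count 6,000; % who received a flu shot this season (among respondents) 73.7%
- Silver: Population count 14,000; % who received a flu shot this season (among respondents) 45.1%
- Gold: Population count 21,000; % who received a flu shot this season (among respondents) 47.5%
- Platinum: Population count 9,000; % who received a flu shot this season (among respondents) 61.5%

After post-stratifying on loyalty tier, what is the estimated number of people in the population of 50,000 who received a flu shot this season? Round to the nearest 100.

Apply each group's respondent rate to its population count:
  Bronze: 6,000 × 73.7% = 4422
  Silver: 14,000 × 45.1% = 6314
  Gold: 21,000 × 47.5% = 9975
  Platinum: 9,000 × 61.5% = 5535
Estimated total = 26,246 → 26,200.

26,200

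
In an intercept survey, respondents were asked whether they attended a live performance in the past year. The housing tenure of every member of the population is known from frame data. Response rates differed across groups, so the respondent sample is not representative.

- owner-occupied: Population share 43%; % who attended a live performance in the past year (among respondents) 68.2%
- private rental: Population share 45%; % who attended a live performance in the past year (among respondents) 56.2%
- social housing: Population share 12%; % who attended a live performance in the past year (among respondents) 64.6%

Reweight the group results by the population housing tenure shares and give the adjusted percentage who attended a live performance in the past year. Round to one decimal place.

62.4%

Weight each group's respondent value by its population share:
  owner-occupied: 0.43 × 68.2 = 29.326
  private rental: 0.45 × 56.2 = 25.29
  social housing: 0.12 × 64.6 = 7.752
Post-stratified estimate = 62.368 → 62.4%.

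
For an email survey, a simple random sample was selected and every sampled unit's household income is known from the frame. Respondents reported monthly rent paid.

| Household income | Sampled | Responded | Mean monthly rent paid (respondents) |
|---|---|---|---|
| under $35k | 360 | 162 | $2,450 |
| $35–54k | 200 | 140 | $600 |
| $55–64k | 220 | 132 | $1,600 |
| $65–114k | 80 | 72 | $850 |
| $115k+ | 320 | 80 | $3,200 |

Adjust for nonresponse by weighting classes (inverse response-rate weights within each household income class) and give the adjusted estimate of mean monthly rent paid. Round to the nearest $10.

$2,070

Class response rates: under $35k 162/360 = 45%, $35–54k 140/200 = 70%, $55–64k 132/220 = 60%, $65–114k 72/80 = 90%, $115k+ 80/320 = 25%.
Each respondent's weight = sampled/responded in their class; summing within a class gives n_sampled, so:
  under $35k: 360 × 2450 = 882,000
  $35–54k: 200 × 600 = 120,000
  $55–64k: 220 × 1600 = 352,000
  $65–114k: 80 × 850 = 68,000
  $115k+: 320 × 3200 = 1,024,000
Adjusted estimate = 2,446,000 / 1,180 = 2072.88 → $2,070.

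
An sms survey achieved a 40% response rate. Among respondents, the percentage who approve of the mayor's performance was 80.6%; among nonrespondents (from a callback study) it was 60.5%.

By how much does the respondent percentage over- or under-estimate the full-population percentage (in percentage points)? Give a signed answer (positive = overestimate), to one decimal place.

Nonresponse fraction = 1 − 0.4 = 0.6.
Bias = (nonresponse fraction) × (respondent percentage − nonrespondent percentage)
     = 0.6 × (80.6 − 60.5) = 0.6 × 20.1 = 12.06.

+12.1 percentage points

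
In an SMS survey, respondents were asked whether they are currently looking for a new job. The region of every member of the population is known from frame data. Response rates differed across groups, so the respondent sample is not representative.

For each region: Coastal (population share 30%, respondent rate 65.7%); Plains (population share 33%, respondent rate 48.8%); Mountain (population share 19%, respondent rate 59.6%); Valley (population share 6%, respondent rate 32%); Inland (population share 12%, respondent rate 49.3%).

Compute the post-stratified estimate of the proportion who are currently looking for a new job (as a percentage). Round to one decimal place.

55.0%

Each cell contributes population-share × respondent value:
  Coastal: 0.3 × 65.7 = 19.71
  Plains: 0.33 × 48.8 = 16.104
  Mountain: 0.19 × 59.6 = 11.324
  Valley: 0.06 × 32 = 1.92
  Inland: 0.12 × 49.3 = 5.916
Post-stratified estimate = 54.974 → 55.0%.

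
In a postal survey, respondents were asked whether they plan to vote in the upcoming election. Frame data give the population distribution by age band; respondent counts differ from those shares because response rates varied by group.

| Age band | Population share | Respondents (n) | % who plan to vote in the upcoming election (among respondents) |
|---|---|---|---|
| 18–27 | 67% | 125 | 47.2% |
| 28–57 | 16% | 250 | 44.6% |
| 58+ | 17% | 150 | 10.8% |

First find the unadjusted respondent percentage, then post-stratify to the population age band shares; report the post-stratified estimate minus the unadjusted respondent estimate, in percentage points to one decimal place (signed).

+5.0 percentage points

Without adjustment, the pooled respondent share is:
  (125/525)×47.2 + (250/525)×44.6 + (150/525)×10.8 = 35.5619%
Reweighting by population age band shares:
  0.67×47.2 + 0.16×44.6 + 0.17×10.8 = 40.596%
Difference = 40.596 − 35.5619 = 5.0341 pp.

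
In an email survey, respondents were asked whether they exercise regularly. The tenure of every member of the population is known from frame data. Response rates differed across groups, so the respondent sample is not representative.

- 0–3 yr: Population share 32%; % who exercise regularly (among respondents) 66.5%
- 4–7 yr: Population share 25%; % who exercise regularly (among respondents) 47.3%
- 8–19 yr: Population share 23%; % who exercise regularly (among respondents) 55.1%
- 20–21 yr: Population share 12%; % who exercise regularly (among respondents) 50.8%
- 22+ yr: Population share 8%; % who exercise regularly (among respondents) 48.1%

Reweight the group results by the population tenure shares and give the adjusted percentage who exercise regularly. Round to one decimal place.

Reweight to the known tenure distribution:
  0–3 yr: 0.32 × 66.5 = 21.28
  4–7 yr: 0.25 × 47.3 = 11.825
  8–19 yr: 0.23 × 55.1 = 12.673
  20–21 yr: 0.12 × 50.8 = 6.096
  22+ yr: 0.08 × 48.1 = 3.848
Post-stratified estimate = 55.722 → 55.7%.

55.7%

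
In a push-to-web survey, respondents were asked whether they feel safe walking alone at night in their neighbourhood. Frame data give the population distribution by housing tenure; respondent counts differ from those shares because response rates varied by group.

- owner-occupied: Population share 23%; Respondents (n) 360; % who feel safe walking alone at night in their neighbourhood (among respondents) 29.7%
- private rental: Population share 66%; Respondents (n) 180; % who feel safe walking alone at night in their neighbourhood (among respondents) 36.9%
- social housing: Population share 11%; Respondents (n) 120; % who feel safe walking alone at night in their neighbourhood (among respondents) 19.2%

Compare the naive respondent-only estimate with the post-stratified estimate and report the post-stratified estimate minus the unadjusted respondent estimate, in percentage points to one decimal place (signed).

+3.5 percentage points

Unadjusted (pooled respondent) estimate weights by respondent counts:
  (360/660)×29.7 + (180/660)×36.9 + (120/660)×19.2 = 29.7545%
Post-stratifying to population shares instead:
  0.23×29.7 + 0.66×36.9 + 0.11×19.2 = 33.297%
Difference = 33.297 − 29.7545 = 3.5425 pp.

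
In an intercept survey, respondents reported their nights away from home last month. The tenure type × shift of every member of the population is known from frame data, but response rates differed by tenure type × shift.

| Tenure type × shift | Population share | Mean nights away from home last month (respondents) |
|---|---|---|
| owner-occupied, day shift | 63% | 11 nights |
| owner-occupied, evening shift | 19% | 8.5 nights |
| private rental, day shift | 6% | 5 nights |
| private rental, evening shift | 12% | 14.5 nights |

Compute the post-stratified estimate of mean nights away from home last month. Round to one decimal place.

10.6

Post-stratification weights by population share, not respondent share:
  owner-occupied, day shift: 0.63 × 11 = 6.93
  owner-occupied, evening shift: 0.19 × 8.5 = 1.615
  private rental, day shift: 0.06 × 5 = 0.3
  private rental, evening shift: 0.12 × 14.5 = 1.74
Post-stratified estimate = 10.585 → 10.6.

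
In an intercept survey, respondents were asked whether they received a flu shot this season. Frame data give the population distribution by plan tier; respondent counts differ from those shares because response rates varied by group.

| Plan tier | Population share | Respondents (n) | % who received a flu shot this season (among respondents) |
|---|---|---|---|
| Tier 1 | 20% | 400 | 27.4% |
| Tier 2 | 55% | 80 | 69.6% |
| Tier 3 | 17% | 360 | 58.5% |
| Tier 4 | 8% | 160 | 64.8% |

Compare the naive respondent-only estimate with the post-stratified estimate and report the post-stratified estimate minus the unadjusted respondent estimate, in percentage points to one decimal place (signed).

Without adjustment, the pooled respondent share is:
  (400/1000)×27.4 + (80/1000)×69.6 + (360/1000)×58.5 + (160/1000)×64.8 = 47.956%
Post-stratified estimate weights by population shares:
  0.2×27.4 + 0.55×69.6 + 0.17×58.5 + 0.08×64.8 = 58.889%
Difference = 58.889 − 47.956 = 10.933 pp.

+10.9 percentage points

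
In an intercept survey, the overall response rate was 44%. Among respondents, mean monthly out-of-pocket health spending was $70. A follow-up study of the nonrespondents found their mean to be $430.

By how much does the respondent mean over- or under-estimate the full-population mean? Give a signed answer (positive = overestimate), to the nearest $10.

-$200

Nonresponse fraction = 1 − 0.44 = 0.56.
Bias = (nonresponse fraction) × (respondent mean − nonrespondent mean)
     = 0.56 × (70 − 430) = 0.56 × -360 = -201.6.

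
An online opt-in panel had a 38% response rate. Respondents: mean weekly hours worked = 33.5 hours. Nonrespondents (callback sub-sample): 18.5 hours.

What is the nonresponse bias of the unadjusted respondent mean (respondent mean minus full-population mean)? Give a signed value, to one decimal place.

Nonresponse fraction = 1 − 0.38 = 0.62.
Bias = (nonresponse fraction) × (respondent mean − nonrespondent mean)
     = 0.62 × (33.5 − 18.5) = 0.62 × 15 = 9.3.

+9.3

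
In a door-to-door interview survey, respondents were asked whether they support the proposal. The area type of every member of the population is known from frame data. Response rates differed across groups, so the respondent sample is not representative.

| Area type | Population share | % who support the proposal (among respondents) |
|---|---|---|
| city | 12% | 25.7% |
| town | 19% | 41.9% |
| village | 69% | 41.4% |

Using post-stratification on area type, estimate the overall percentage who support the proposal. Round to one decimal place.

Reweight to the known area type distribution:
  city: 0.12 × 25.7 = 3.084
  town: 0.19 × 41.9 = 7.961
  village: 0.69 × 41.4 = 28.566
Post-stratified estimate = 39.611 → 39.6%.

39.6%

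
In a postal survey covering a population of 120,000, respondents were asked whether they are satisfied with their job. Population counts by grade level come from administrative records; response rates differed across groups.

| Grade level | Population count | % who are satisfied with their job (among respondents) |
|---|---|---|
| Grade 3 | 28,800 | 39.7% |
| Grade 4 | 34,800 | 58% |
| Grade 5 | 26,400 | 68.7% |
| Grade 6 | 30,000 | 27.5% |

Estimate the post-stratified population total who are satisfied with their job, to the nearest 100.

Estimated count per cell = population count × respondent percentage:
  Grade 3: 28,800 × 39.7% = 11433.6
  Grade 4: 34,800 × 58% = 20,184
  Grade 5: 26,400 × 68.7% = 18136.8
  Grade 6: 30,000 × 27.5% = 8250
Estimated total = 58004.4 → 58,000.

58,000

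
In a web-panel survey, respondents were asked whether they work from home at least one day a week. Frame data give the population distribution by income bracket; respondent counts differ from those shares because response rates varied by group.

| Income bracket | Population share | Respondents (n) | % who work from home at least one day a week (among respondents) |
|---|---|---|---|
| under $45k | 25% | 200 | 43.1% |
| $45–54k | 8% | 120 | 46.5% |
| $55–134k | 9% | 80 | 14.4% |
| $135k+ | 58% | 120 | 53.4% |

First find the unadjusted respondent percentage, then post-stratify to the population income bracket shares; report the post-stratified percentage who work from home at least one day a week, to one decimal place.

Without adjustment, the pooled respondent share is:
  (200/520)×43.1 + (120/520)×46.5 + (80/520)×14.4 + (120/520)×53.4 = 41.8462%
Reweighting by population income bracket shares:
  0.25×43.1 + 0.08×46.5 + 0.09×14.4 + 0.58×53.4 = 46.763%

46.8%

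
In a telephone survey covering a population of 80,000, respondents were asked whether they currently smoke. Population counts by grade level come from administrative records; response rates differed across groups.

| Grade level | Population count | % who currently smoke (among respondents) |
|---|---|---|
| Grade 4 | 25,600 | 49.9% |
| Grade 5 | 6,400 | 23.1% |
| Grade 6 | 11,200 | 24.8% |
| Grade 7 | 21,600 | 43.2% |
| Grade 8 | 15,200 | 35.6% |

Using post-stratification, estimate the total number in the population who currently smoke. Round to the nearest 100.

31,800

Each cell contributes its population count × the respondent rate:
  Grade 4: 25,600 × 49.9% = 12774.4
  Grade 5: 6,400 × 23.1% = 1478.4
  Grade 6: 11,200 × 24.8% = 2777.6
  Grade 7: 21,600 × 43.2% = 9331.2
  Grade 8: 15,200 × 35.6% = 5411.2
Estimated total = 31772.8 → 31,800.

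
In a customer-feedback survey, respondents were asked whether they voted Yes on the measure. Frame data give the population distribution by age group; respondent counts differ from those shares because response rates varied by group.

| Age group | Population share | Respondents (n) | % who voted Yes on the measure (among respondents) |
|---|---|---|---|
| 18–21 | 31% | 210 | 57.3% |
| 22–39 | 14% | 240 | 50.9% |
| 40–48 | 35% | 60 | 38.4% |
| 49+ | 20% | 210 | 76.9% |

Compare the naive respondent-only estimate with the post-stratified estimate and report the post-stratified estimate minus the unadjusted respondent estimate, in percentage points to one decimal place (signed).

Naive respondent-only estimate (weights = respondent counts):
  (210/720)×57.3 + (240/720)×50.9 + (60/720)×38.4 + (210/720)×76.9 = 59.3083%
Post-stratified estimate weights by population shares:
  0.31×57.3 + 0.14×50.9 + 0.35×38.4 + 0.2×76.9 = 53.709%
Difference = 53.709 − 59.3083 = -5.5993 pp.

-5.6 percentage points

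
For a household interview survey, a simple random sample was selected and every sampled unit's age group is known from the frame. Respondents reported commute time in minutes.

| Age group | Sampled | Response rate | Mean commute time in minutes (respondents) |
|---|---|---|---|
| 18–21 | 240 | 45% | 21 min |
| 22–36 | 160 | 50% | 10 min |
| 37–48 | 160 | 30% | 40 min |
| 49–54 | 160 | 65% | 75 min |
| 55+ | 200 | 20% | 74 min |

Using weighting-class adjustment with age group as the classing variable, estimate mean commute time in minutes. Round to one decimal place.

43.3

With weight = n_sampled/n_responded per class, the weighted class total is n_sampled:
  18–21: 240 × 21 = 5040
  22–36: 160 × 10 = 1600
  37–48: 160 × 40 = 6400
  49–54: 160 × 75 = 12,000
  55+: 200 × 74 = 14,800
Adjusted estimate = 39,840 / 920 = 43.3043 → 43.3.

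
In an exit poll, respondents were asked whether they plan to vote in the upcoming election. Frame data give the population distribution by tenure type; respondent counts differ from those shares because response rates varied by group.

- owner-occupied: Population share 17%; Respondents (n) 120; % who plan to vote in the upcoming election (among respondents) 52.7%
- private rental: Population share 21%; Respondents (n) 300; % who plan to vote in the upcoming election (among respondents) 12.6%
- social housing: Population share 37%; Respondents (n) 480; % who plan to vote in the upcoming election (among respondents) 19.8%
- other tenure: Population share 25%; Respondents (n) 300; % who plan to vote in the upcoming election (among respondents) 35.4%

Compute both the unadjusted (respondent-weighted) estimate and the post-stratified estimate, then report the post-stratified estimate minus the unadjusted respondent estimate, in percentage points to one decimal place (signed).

+2.6 percentage points

Without adjustment, the pooled respondent share is:
  (120/1200)×52.7 + (300/1200)×12.6 + (480/1200)×19.8 + (300/1200)×35.4 = 25.19%
Reweighting by population tenure type shares:
  0.17×52.7 + 0.21×12.6 + 0.37×19.8 + 0.25×35.4 = 27.781%
Difference = 27.781 − 25.19 = 2.591 pp.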